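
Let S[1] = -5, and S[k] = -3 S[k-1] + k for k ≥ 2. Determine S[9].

S[2] = -3·(-5) + 2 = 17
S[3] = -3·17 + 3 = -48
S[4] = -3·(-48) + 4 = 148
S[5] = -3·148 + 5 = -439
S[6] = -3·(-439) + 6 = 1323
S[7] = -3·1323 + 7 = -3962
S[8] = -3·(-3962) + 8 = 11894
S[9] = -3·11894 + 9 = -35673

-35673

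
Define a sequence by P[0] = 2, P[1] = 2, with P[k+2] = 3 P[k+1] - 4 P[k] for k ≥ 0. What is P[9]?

P[2] = 3·2 - 4·2 = -2
P[3] = 3·(-2) - 4·2 = -14
P[4] = 3·(-14) - 4·(-2) = -34
P[5] = 3·(-34) - 4·(-14) = -46
P[6] = 3·(-46) - 4·(-34) = -2
P[7] = 3·(-2) - 4·(-46) = 178
P[8] = 3·178 - 4·(-2) = 542
P[9] = 3·542 - 4·178 = 914

914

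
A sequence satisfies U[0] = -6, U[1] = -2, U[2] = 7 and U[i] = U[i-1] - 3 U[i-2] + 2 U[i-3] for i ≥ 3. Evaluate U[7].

U[3] = 7 - 3·(-2) + 2·(-6) = 1
U[4] = 1 - 3·7 + 2·(-2) = -24
U[5] = (-24) - 3·1 + 2·7 = -13
U[6] = (-13) - 3·(-24) + 2·1 = 61
U[7] = 61 - 3·(-13) + 2·(-24) = 52

52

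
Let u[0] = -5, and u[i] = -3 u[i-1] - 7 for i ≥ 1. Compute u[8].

-21325

u[1] = -3*(-5) - 7 = 8
u[2] = -3*8 - 7 = -31
u[3] = -3*(-31) - 7 = 86
u[4] = -3*86 - 7 = -265
u[5] = -3*(-265) - 7 = 788
u[6] = -3*788 - 7 = -2371
u[7] = -3*(-2371) - 7 = 7106
u[8] = -3*7106 - 7 = -21325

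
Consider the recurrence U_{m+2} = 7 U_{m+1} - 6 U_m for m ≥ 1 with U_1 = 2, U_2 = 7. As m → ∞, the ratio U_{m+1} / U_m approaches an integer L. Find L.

The characteristic equation is r^2 - 7r + 6 = 0, which factors as (r - 6)(r - 1) = 0.
So the roots are 6 and 1. Since |6| > |1| and the coefficient of 6^m is non-zero, the ratio tends to 6.

6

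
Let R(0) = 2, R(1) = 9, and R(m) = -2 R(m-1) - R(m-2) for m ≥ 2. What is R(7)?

75

R(2) = -2·9 - 2 = -20
R(3) = -2·(-20) - 9 = 31
R(4) = -2·31 - (-20) = -42
R(5) = -2·(-42) - 31 = 53
R(6) = -2·53 - (-42) = -64
R(7) = -2·(-64) - 53 = 75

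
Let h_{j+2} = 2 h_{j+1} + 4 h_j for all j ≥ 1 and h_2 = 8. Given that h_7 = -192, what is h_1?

Let h_1 = y.
h_3 = 16 + 4y
h_4 = 64 + 8y
h_5 = 192 + 32y
h_6 = 640 + 96y
h_7 = 2048 + 320y
So 2048 + 320y = -192, giving y = -7.

-7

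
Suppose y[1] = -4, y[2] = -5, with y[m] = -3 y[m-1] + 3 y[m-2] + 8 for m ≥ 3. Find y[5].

y[3] = -3*(-5) + 3*(-4) + 8 = 11
y[4] = -3*11 + 3*(-5) + 8 = -40
y[5] = -3*(-40) + 3*11 + 8 = 161

161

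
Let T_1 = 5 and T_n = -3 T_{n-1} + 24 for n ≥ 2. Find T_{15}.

-4782963

The fixed point is 24/(1 + 3) = 6, so T_n - 6 = -3(T_{n-1} - 6).
Hence T_n = -1·(-3)^{n-1} + 6.
T_{15} = -1·(-3)^{14} + 6 = -1·4782969 + 6 = -4782963.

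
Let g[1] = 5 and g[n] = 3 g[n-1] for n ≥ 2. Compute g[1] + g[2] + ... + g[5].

g[2] = 3*5 = 15
g[3] = 3*15 = 45
g[4] = 3*45 = 135
g[5] = 3*135 = 405
Sum = 5 + 15 + 45 + 135 + 405 = 605

605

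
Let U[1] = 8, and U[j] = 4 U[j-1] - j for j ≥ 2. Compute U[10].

U[2] = 4·8 - 2 = 30
U[3] = 4·30 - 3 = 117
U[4] = 4·117 - 4 = 464
U[5] = 4·464 - 5 = 1851
U[6] = 4·1851 - 6 = 7398
U[7] = 4·7398 - 7 = 29585
U[8] = 4·29585 - 8 = 118332
U[9] = 4·118332 - 9 = 473319
U[10] = 4·473319 - 10 = 1893266

1893266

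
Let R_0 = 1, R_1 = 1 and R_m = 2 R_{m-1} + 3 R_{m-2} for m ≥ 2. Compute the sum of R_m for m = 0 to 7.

R_2 = 2*1 + 3*1 = 5
R_3 = 2*5 + 3*1 = 13
R_4 = 2*13 + 3*5 = 41
R_5 = 2*41 + 3*13 = 121
R_6 = 2*121 + 3*41 = 365
R_7 = 2*365 + 3*121 = 1093
Sum = 1 + 1 + 5 + 13 + 41 + 121 + 365 + 1093 = 1640

1640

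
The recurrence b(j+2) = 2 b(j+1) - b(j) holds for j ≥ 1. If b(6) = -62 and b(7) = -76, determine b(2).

-6

Rearranging, b(j-2) = -(b(j) - 2 b(j-1)).
b(5) = -(-76 - 2·(-62)) = -48
b(4) = -(-62 - 2·(-48)) = -34
b(3) = -(-48 - 2·(-34)) = -20
b(2) = -(-34 - 2·(-20)) = -6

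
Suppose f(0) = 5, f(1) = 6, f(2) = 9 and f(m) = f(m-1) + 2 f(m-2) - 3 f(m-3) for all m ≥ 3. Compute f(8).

f(3) = 9 + 2*6 - 3*5 = 6
f(4) = 6 + 2*9 - 3*6 = 6
f(5) = 6 + 2*6 - 3*9 = -9
f(6) = (-9) + 2*6 - 3*6 = -15
f(7) = (-15) + 2*(-9) - 3*6 = -51
f(8) = (-51) + 2*(-15) - 3*(-9) = -54

-54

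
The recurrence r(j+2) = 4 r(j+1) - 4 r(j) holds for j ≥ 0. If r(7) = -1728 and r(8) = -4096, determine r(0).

Rearranging, r(j-2) = (r(j) - 4 r(j-1)) / -4.
r(6) = (-4096 - 4·(-1728)) / -4 = 2816/-4 = -704
r(5) = (-1728 - 4·(-704)) / -4 = 1088/-4 = -272
r(4) = (-704 - 4·(-272)) / -4 = 384/-4 = -96
r(3) = (-272 - 4·(-96)) / -4 = 112/-4 = -28
r(2) = (-96 - 4·(-28)) / -4 = 16/-4 = -4
r(1) = (-28 - 4·(-4)) / -4 = -12/-4 = 3
r(0) = (-4 - 4·3) / -4 = -16/-4 = 4

4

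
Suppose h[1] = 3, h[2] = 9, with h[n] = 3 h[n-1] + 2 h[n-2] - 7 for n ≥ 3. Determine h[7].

3938

h[3] = 3·9 + 2·3 - 7 = 26
h[4] = 3·26 + 2·9 - 7 = 89
h[5] = 3·89 + 2·26 - 7 = 312
h[6] = 3·312 + 2·89 - 7 = 1107
h[7] = 3·1107 + 2·312 - 7 = 3938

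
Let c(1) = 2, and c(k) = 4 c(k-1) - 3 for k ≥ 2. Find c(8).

16385

c(2) = 4*2 - 3 = 5
c(3) = 4*5 - 3 = 17
c(4) = 4*17 - 3 = 65
c(5) = 4*65 - 3 = 257
c(6) = 4*257 - 3 = 1025
c(7) = 4*1025 - 3 = 4097
c(8) = 4*4097 - 3 = 16385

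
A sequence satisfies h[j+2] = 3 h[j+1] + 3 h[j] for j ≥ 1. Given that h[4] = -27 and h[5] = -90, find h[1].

5

Rearranging, h[j-2] = (h[j] - 3 h[j-1]) / 3.
h[3] = (-90 - 3(-27)) / 3 = -9/3 = -3
h[2] = (-27 - 3(-3)) / 3 = -18/3 = -6
h[1] = (-3 - 3(-6)) / 3 = 15/3 = 5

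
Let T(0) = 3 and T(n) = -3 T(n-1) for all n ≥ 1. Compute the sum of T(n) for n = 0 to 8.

T(1) = -3·3 = -9
T(2) = -3·(-9) = 27
T(3) = -3·27 = -81
T(4) = -3·(-81) = 243
T(5) = -3·243 = -729
T(6) = -3·(-729) = 2187
T(7) = -3·2187 = -6561
T(8) = -3·(-6561) = 19683
Sum = 3 + (-9) + 27 + (-81) + 243 + (-729) + 2187 + (-6561) + 19683 = 14763

14763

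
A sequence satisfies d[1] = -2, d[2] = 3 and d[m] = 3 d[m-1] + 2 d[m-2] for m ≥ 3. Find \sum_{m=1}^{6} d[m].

361

d[3] = 3*3 + 2*(-2) = 5
d[4] = 3*5 + 2*3 = 21
d[5] = 3*21 + 2*5 = 73
d[6] = 3*73 + 2*21 = 261
Sum = (-2) + 3 + 5 + 21 + 73 + 261 = 361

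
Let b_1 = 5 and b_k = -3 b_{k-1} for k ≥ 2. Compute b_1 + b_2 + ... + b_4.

b_2 = -3·5 = -15
b_3 = -3·(-15) = 45
b_4 = -3·45 = -135
Sum = 5 + (-15) + 45 + (-135) = -100

-100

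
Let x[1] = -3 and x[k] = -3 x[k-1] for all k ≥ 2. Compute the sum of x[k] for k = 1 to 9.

-14763

x[2] = -3*(-3) = 9
x[3] = -3*9 = -27
x[4] = -3*(-27) = 81
x[5] = -3*81 = -243
x[6] = -3*(-243) = 729
x[7] = -3*729 = -2187
x[8] = -3*(-2187) = 6561
x[9] = -3*6561 = -19683
Sum = (-3) + 9 + (-27) + 81 + (-243) + 729 + (-2187) + 6561 + (-19683) = -14763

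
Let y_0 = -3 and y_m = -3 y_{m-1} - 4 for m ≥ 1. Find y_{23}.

The fixed point is -4/(1 + 3) = -1, so y_m + 1 = -3(y_{m-1} + 1).
Hence y_m = -2·(-3)^m - 1.
y_{23} = -2·(-3)^{23} - 1 = -2·-94143178827 - 1 = 188286357653.

188286357653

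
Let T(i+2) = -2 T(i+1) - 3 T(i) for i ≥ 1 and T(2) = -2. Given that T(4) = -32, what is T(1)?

Let T(1) = x.
T(3) = 4 - 3x
T(4) = -2 + 6x
So -2 + 6x = -32, giving x = -5.

-5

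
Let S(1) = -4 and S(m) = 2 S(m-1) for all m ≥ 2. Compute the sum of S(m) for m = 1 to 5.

-124

S(2) = 2(-4) = -8
S(3) = 2(-8) = -16
S(4) = 2(-16) = -32
S(5) = 2(-32) = -64
Sum = (-4) + (-8) + (-16) + (-32) + (-64) = -124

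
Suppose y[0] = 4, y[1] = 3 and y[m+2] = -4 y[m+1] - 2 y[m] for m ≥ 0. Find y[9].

119088

y[2] = -4*3 - 2*4 = -20
y[3] = -4*(-20) - 2*3 = 74
y[4] = -4*74 - 2*(-20) = -256
y[5] = -4*(-256) - 2*74 = 876
y[6] = -4*876 - 2*(-256) = -2992
y[7] = -4*(-2992) - 2*876 = 10216
y[8] = -4*10216 - 2*(-2992) = -34880
y[9] = -4*(-34880) - 2*10216 = 119088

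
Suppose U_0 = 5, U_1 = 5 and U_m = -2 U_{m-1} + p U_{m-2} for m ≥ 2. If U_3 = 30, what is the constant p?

U_2 = -10 + 5p
U_3 = 20 - 5p
So 20 - 5p = 30, giving p = -2.

-2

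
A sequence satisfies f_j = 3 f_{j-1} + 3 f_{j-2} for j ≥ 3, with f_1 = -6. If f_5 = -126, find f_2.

2

Let f_2 = v.
f_3 = -18 + 3v
f_4 = -54 + 12v
f_5 = -216 + 45v
So -216 + 45v = -126, giving v = 2.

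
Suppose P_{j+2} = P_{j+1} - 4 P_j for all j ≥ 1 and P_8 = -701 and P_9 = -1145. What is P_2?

Rearranging, P_{j-2} = (P_j - P_{j-1}) / -4.
P_7 = (-1145 - (-701)) / -4 = -444/-4 = 111
P_6 = (-701 - 111) / -4 = -812/-4 = 203
P_5 = (111 - 203) / -4 = -92/-4 = 23
P_4 = (203 - 23) / -4 = 180/-4 = -45
P_3 = (23 - (-45)) / -4 = 68/-4 = -17
P_2 = (-45 - (-17)) / -4 = -28/-4 = 7

7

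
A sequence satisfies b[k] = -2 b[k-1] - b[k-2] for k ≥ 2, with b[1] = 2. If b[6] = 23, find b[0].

Let b[0] = x.
b[2] = -4 - x
b[3] = 6 + 2x
b[4] = -8 - 3x
b[5] = 10 + 4x
b[6] = -12 - 5x
So -12 - 5x = 23, giving x = -7.

-7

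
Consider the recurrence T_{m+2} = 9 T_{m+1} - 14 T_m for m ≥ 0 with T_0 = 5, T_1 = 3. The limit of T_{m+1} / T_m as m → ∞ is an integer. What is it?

7

The characteristic equation is r^2 - 9r + 14 = 0, which factors as (r - 7)(r - 2) = 0.
So the roots are 7 and 2. Since |7| > |2| and the coefficient of 7^m is non-zero, the ratio tends to 7.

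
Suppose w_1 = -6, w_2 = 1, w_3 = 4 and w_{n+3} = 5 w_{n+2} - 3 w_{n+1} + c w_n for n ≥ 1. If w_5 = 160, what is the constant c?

w_4 = 17 - 6c
w_5 = 73 - 29c
So 73 - 29c = 160, giving c = -3.

-3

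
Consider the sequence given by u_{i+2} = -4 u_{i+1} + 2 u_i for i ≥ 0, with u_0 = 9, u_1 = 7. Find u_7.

u_2 = -4(7) + 2(9) = -10
u_3 = -4(-10) + 2(7) = 54
u_4 = -4(54) + 2(-10) = -236
u_5 = -4(-236) + 2(54) = 1052
u_6 = -4(1052) + 2(-236) = -4680
u_7 = -4(-4680) + 2(1052) = 20824

20824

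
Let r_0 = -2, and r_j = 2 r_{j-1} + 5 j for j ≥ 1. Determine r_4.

98

r_1 = 2(-2) + 5 = 1
r_2 = 2(1) + 10 = 12
r_3 = 2(12) + 15 = 39
r_4 = 2(39) + 20 = 98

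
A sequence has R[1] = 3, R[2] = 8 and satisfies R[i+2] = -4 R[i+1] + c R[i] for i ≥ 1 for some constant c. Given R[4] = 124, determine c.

R[3] = -32 + 3c
R[4] = 128 - 4c
So 128 - 4c = 124, giving c = 1.

1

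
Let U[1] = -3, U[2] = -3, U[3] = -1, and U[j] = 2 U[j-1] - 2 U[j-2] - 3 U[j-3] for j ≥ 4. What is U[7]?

U[4] = 2·(-1) - 2·(-3) - 3·(-3) = 13
U[5] = 2·13 - 2·(-1) - 3·(-3) = 37
U[6] = 2·37 - 2·13 - 3·(-1) = 51
U[7] = 2·51 - 2·37 - 3·13 = -11

-11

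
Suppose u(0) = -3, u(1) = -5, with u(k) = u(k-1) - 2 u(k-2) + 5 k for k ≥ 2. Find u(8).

u(2) = (-5) - 2·(-3) + 10 = 11
u(3) = 11 - 2·(-5) + 15 = 36
u(4) = 36 - 2·11 + 20 = 34
u(5) = 34 - 2·36 + 25 = -13
u(6) = (-13) - 2·34 + 30 = -51
u(7) = (-51) - 2·(-13) + 35 = 10
u(8) = 10 - 2·(-51) + 40 = 152

152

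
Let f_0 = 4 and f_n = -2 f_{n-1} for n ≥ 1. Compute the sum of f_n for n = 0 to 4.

f_1 = -2·4 = -8
f_2 = -2·(-8) = 16
f_3 = -2·16 = -32
f_4 = -2·(-32) = 64
Sum = 4 + (-8) + 16 + (-32) + 64 = 44

44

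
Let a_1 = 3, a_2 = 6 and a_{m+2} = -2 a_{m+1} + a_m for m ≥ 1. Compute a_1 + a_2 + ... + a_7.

a_3 = -2·6 + 3 = -9
a_4 = -2·(-9) + 6 = 24
a_5 = -2·24 + (-9) = -57
a_6 = -2·(-57) + 24 = 138
a_7 = -2·138 + (-57) = -333
Sum = 3 + 6 + (-9) + 24 + (-57) + 138 + (-333) = -228

-228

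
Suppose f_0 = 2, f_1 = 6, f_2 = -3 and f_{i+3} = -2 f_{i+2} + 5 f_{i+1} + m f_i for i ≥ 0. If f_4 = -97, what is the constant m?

-5

f_3 = 36 + 2m
f_4 = -87 + 2m
So -87 + 2m = -97, giving m = -5.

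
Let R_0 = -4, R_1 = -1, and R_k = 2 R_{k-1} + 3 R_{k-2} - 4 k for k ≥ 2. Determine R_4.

-200

R_2 = 2(-1) + 3(-4) - 8 = -22
R_3 = 2(-22) + 3(-1) - 12 = -59
R_4 = 2(-59) + 3(-22) - 16 = -200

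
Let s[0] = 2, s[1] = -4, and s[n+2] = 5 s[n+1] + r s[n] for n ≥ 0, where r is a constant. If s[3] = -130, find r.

s[2] = -20 + 2r
s[3] = -100 + 6r
So -100 + 6r = -130, giving r = -5.

-5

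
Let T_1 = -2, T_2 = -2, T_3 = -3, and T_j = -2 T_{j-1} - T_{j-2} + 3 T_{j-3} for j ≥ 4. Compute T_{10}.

-97

T_4 = -2*(-3) - (-2) + 3*(-2) = 2
T_5 = -2*2 - (-3) + 3*(-2) = -7
T_6 = -2*(-7) - 2 + 3*(-3) = 3
T_7 = -2*3 - (-7) + 3*2 = 7
T_8 = -2*7 - 3 + 3*(-7) = -38
T_9 = -2*(-38) - 7 + 3*3 = 78
T_{10} = -2*78 - (-38) + 3*7 = -97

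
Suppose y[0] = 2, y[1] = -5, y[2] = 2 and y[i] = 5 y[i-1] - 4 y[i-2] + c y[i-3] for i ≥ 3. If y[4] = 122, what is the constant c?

-4

y[3] = 30 + 2c
y[4] = 142 + 5c
So 142 + 5c = 122, giving c = -4.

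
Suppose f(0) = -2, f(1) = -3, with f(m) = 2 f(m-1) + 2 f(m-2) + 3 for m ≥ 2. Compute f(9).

f(2) = 2·(-3) + 2·(-2) + 3 = -7
f(3) = 2·(-7) + 2·(-3) + 3 = -17
f(4) = 2·(-17) + 2·(-7) + 3 = -45
f(5) = 2·(-45) + 2·(-17) + 3 = -121
f(6) = 2·(-121) + 2·(-45) + 3 = -329
f(7) = 2·(-329) + 2·(-121) + 3 = -897
f(8) = 2·(-897) + 2·(-329) + 3 = -2449
f(9) = 2·(-2449) + 2·(-897) + 3 = -6689

-6689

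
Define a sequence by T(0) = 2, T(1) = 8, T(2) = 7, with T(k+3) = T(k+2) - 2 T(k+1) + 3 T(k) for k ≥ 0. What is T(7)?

-36

T(3) = 7 - 2(8) + 3(2) = -3
T(4) = (-3) - 2(7) + 3(8) = 7
T(5) = 7 - 2(-3) + 3(7) = 34
T(6) = 34 - 2(7) + 3(-3) = 11
T(7) = 11 - 2(34) + 3(7) = -36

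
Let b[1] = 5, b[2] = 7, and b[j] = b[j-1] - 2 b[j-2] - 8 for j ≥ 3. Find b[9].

b[3] = 7 - 2(5) - 8 = -11
b[4] = (-11) - 2(7) - 8 = -33
b[5] = (-33) - 2(-11) - 8 = -19
b[6] = (-19) - 2(-33) - 8 = 39
b[7] = 39 - 2(-19) - 8 = 69
b[8] = 69 - 2(39) - 8 = -17
b[9] = (-17) - 2(69) - 8 = -163

-163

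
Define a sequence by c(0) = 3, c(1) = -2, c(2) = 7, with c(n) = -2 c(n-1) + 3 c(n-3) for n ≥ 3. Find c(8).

-149

c(3) = -2(7) + 3(3) = -5
c(4) = -2(-5) + 3(-2) = 4
c(5) = -2(4) + 3(7) = 13
c(6) = -2(13) + 3(-5) = -41
c(7) = -2(-41) + 3(4) = 94
c(8) = -2(94) + 3(13) = -149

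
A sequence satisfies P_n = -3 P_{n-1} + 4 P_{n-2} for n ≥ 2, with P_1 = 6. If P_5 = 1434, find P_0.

Let P_0 = v.
P_2 = -18 + 4v
P_3 = 78 - 12v
P_4 = -306 + 52v
P_5 = 1230 - 204v
So 1230 - 204v = 1434, giving v = -1.

-1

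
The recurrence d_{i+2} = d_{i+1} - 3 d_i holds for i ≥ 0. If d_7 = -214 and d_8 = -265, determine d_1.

2

Rearranging, d_{i-2} = (d_i - d_{i-1}) / -3.
d_6 = (-265 - (-214)) / -3 = -51/-3 = 17
d_5 = (-214 - 17) / -3 = -231/-3 = 77
d_4 = (17 - 77) / -3 = -60/-3 = 20
d_3 = (77 - 20) / -3 = 57/-3 = -19
d_2 = (20 - (-19)) / -3 = 39/-3 = -13
d_1 = (-19 - (-13)) / -3 = -6/-3 = 2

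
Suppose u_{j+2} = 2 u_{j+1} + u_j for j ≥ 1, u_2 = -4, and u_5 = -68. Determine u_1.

-4

Let u_1 = y.
u_3 = -8 + y
u_4 = -20 + 2y
u_5 = -48 + 5y
So -48 + 5y = -68, giving y = -4.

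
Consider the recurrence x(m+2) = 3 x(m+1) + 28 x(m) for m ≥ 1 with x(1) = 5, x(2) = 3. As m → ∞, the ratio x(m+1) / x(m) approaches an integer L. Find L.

The characteristic equation is r^2 - 3r - 28 = 0, which factors as (r - 7)(r + 4) = 0.
So the roots are 7 and -4. Since |7| > |-4| and the coefficient of 7^m is non-zero, the ratio tends to 7.

7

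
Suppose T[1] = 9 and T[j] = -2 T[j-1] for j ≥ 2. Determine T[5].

T[2] = -2·9 = -18
T[3] = -2·(-18) = 36
T[4] = -2·36 = -72
T[5] = -2·(-72) = 144

144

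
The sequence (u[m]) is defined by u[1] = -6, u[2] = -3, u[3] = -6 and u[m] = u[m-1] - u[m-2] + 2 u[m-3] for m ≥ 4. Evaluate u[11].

-99

u[4] = (-6) - (-3) + 2*(-6) = -15
u[5] = (-15) - (-6) + 2*(-3) = -15
u[6] = (-15) - (-15) + 2*(-6) = -12
u[7] = (-12) - (-15) + 2*(-15) = -27
u[8] = (-27) - (-12) + 2*(-15) = -45
u[9] = (-45) - (-27) + 2*(-12) = -42
u[10] = (-42) - (-45) + 2*(-27) = -51
u[11] = (-51) - (-42) + 2*(-45) = -99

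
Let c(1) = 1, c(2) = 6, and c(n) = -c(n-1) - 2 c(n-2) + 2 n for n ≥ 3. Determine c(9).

20

c(3) = -6 - 2·1 + 6 = -2
c(4) = -(-2) - 2·6 + 8 = -2
c(5) = -(-2) - 2·(-2) + 10 = 16
c(6) = -16 - 2·(-2) + 12 = 0
c(7) = -0 - 2·16 + 14 = -18
c(8) = -(-18) - 2·0 + 16 = 34
c(9) = -34 - 2·(-18) + 18 = 20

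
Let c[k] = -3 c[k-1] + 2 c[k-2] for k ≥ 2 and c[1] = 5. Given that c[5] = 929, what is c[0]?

-3

Let c[0] = z.
c[2] = -15 + 2z
c[3] = 55 - 6z
c[4] = -195 + 22z
c[5] = 695 - 78z
So 695 - 78z = 929, giving z = -3.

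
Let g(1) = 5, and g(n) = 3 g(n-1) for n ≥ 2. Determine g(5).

g(2) = 3(5) = 15
g(3) = 3(15) = 45
g(4) = 3(45) = 135
g(5) = 3(135) = 405

405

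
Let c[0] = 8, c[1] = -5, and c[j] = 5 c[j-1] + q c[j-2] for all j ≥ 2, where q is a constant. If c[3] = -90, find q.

c[2] = -25 + 8q
c[3] = -125 + 35q
So -125 + 35q = -90, giving q = 1.

1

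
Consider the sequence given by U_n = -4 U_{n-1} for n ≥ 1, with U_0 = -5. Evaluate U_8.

-327680

U_1 = -4(-5) = 20
U_2 = -4(20) = -80
U_3 = -4(-80) = 320
U_4 = -4(320) = -1280
U_5 = -4(-1280) = 5120
U_6 = -4(5120) = -20480
U_7 = -4(-20480) = 81920
U_8 = -4(81920) = -327680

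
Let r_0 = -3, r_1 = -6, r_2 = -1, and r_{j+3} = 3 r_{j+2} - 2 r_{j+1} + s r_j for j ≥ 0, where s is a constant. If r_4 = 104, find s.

-5

r_3 = 9 - 3s
r_4 = 29 - 15s
So 29 - 15s = 104, giving s = -5.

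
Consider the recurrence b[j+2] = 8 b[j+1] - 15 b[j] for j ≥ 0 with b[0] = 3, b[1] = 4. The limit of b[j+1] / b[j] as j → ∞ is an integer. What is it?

5

The characteristic equation is r^2 - 8r + 15 = 0, which factors as (r - 5)(r - 3) = 0.
So the roots are 5 and 3. Since |5| > |3| and the coefficient of 5^j is non-zero, the ratio tends to 5.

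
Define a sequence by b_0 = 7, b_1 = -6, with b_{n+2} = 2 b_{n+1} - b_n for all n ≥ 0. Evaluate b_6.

-71

b_2 = 2*(-6) - 7 = -19
b_3 = 2*(-19) - (-6) = -32
b_4 = 2*(-32) - (-19) = -45
b_5 = 2*(-45) - (-32) = -58
b_6 = 2*(-58) - (-45) = -71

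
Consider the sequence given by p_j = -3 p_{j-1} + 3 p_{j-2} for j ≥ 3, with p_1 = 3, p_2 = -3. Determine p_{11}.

719523

p_3 = -3(-3) + 3(3) = 18
p_4 = -3(18) + 3(-3) = -63
p_5 = -3(-63) + 3(18) = 243
p_6 = -3(243) + 3(-63) = -918
p_7 = -3(-918) + 3(243) = 3483
p_8 = -3(3483) + 3(-918) = -13203
p_9 = -3(-13203) + 3(3483) = 50058
p_{10} = -3(50058) + 3(-13203) = -189783
p_{11} = -3(-189783) + 3(50058) = 719523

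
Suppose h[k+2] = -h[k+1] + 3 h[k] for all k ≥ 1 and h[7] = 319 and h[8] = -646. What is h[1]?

7

Rearranging, h[k-2] = (h[k] + h[k-1]) / 3.
h[6] = (-646 + 319) / 3 = -327/3 = -109
h[5] = (319 + (-109)) / 3 = 210/3 = 70
h[4] = (-109 + 70) / 3 = -39/3 = -13
h[3] = (70 + (-13)) / 3 = 57/3 = 19
h[2] = (-13 + 19) / 3 = 6/3 = 2
h[1] = (19 + 2) / 3 = 21/3 = 7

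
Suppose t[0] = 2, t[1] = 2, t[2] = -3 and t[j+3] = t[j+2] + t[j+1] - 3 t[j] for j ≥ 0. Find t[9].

110

t[3] = (-3) + 2 - 3(2) = -7
t[4] = (-7) + (-3) - 3(2) = -16
t[5] = (-16) + (-7) - 3(-3) = -14
t[6] = (-14) + (-16) - 3(-7) = -9
t[7] = (-9) + (-14) - 3(-16) = 25
t[8] = 25 + (-9) - 3(-14) = 58
t[9] = 58 + 25 - 3(-9) = 110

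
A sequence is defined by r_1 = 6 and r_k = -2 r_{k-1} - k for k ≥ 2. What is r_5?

103

r_2 = -2·6 - 2 = -14
r_3 = -2·(-14) - 3 = 25
r_4 = -2·25 - 4 = -54
r_5 = -2·(-54) - 5 = 103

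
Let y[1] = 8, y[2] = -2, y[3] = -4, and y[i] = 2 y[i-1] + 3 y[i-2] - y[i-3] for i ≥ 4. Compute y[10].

-11972

y[4] = 2*(-4) + 3*(-2) - 8 = -22
y[5] = 2*(-22) + 3*(-4) - (-2) = -54
y[6] = 2*(-54) + 3*(-22) - (-4) = -170
y[7] = 2*(-170) + 3*(-54) - (-22) = -480
y[8] = 2*(-480) + 3*(-170) - (-54) = -1416
y[9] = 2*(-1416) + 3*(-480) - (-170) = -4102
y[10] = 2*(-4102) + 3*(-1416) - (-480) = -11972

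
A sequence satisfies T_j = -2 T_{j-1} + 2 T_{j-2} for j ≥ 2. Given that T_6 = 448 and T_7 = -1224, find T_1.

Rearranging, T_{j-2} = (T_j + 2 T_{j-1}) / 2.
T_5 = (-1224 + 2(448)) / 2 = -328/2 = -164
T_4 = (448 + 2(-164)) / 2 = 120/2 = 60
T_3 = (-164 + 2(60)) / 2 = -44/2 = -22
T_2 = (60 + 2(-22)) / 2 = 16/2 = 8
T_1 = (-22 + 2(8)) / 2 = -6/2 = -3

-3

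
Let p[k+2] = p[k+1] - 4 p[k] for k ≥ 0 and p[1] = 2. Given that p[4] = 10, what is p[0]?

Let p[0] = x.
p[2] = 2 - 4x
p[3] = -6 - 4x
p[4] = -14 + 12x
So -14 + 12x = 10, giving x = 2.

2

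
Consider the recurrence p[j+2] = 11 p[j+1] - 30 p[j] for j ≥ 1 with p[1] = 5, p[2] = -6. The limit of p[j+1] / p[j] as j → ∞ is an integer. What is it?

The characteristic equation is r^2 - 11r + 30 = 0, which factors as (r - 6)(r - 5) = 0.
So the roots are 6 and 5. Since |6| > |5| and the coefficient of 6^j is non-zero, the ratio tends to 6.

6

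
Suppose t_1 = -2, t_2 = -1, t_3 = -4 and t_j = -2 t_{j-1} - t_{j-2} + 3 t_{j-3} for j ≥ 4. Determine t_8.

t_4 = -2·(-4) - (-1) + 3·(-2) = 3
t_5 = -2·3 - (-4) + 3·(-1) = -5
t_6 = -2·(-5) - 3 + 3·(-4) = -5
t_7 = -2·(-5) - (-5) + 3·3 = 24
t_8 = -2·24 - (-5) + 3·(-5) = -58

-58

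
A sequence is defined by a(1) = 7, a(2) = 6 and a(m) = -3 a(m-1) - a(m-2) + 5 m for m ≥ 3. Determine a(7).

a(3) = -3*6 - 7 + 15 = -10
a(4) = -3*(-10) - 6 + 20 = 44
a(5) = -3*44 - (-10) + 25 = -97
a(6) = -3*(-97) - 44 + 30 = 277
a(7) = -3*277 - (-97) + 35 = -699

-699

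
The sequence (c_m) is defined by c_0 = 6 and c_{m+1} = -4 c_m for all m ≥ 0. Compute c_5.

c_1 = -4*6 = -24
c_2 = -4*(-24) = 96
c_3 = -4*96 = -384
c_4 = -4*(-384) = 1536
c_5 = -4*1536 = -6144

-6144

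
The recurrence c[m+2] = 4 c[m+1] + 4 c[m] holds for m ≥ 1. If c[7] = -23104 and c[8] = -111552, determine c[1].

-4

Rearranging, c[m-2] = (c[m] - 4 c[m-1]) / 4.
c[6] = (-111552 - 4(-23104)) / 4 = -19136/4 = -4784
c[5] = (-23104 - 4(-4784)) / 4 = -3968/4 = -992
c[4] = (-4784 - 4(-992)) / 4 = -816/4 = -204
c[3] = (-992 - 4(-204)) / 4 = -176/4 = -44
c[2] = (-204 - 4(-44)) / 4 = -28/4 = -7
c[1] = (-44 - 4(-7)) / 4 = -16/4 = -4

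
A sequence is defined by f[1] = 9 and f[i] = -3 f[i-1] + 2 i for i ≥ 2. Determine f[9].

f[2] = -3(9) + 4 = -23
f[3] = -3(-23) + 6 = 75
f[4] = -3(75) + 8 = -217
f[5] = -3(-217) + 10 = 661
f[6] = -3(661) + 12 = -1971
f[7] = -3(-1971) + 14 = 5927
f[8] = -3(5927) + 16 = -17765
f[9] = -3(-17765) + 18 = 53313

53313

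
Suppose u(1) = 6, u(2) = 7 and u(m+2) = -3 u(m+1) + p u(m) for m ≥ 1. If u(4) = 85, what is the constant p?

u(3) = -21 + 6p
u(4) = 63 - 11p
So 63 - 11p = 85, giving p = -2.

-2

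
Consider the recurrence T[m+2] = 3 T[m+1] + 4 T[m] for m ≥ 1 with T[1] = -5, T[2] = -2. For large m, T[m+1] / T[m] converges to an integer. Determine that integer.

4

The characteristic equation is r^2 - 3r - 4 = 0, which factors as (r - 4)(r + 1) = 0.
So the roots are 4 and -1. Since |4| > |-1| and the coefficient of 4^m is non-zero, the ratio tends to 4.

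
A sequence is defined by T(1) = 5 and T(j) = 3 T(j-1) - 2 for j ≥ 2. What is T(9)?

T(2) = 3·5 - 2 = 13
T(3) = 3·13 - 2 = 37
T(4) = 3·37 - 2 = 109
T(5) = 3·109 - 2 = 325
T(6) = 3·325 - 2 = 973
T(7) = 3·973 - 2 = 2917
T(8) = 3·2917 - 2 = 8749
T(9) = 3·8749 - 2 = 26245

26245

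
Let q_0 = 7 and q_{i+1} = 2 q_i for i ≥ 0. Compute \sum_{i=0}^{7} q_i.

1785

q_1 = 2*7 = 14
q_2 = 2*14 = 28
q_3 = 2*28 = 56
q_4 = 2*56 = 112
q_5 = 2*112 = 224
q_6 = 2*224 = 448
q_7 = 2*448 = 896
Sum = 7 + 14 + 28 + 56 + 112 + 224 + 448 + 896 = 1785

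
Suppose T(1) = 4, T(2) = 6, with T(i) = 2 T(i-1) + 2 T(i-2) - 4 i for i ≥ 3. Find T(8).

232

T(3) = 2·6 + 2·4 - 12 = 8
T(4) = 2·8 + 2·6 - 16 = 12
T(5) = 2·12 + 2·8 - 20 = 20
T(6) = 2·20 + 2·12 - 24 = 40
T(7) = 2·40 + 2·20 - 28 = 92
T(8) = 2·92 + 2·40 - 32 = 232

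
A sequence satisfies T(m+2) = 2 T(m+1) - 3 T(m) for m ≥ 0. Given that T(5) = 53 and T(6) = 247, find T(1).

Rearranging, T(m-2) = (T(m) - 2 T(m-1)) / -3.
T(4) = (247 - 2(53)) / -3 = 141/-3 = -47
T(3) = (53 - 2(-47)) / -3 = 147/-3 = -49
T(2) = (-47 - 2(-49)) / -3 = 51/-3 = -17
T(1) = (-49 - 2(-17)) / -3 = -15/-3 = 5

5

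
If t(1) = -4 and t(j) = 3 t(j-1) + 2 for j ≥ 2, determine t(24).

-282429536482

The fixed point is 2/(1 - 3) = -1, so t(j) + 1 = 3(t(j-1) + 1).
Hence t(j) = -3·3^{j-1} - 1.
t(24) = -3·3^{23} - 1 = -3·94143178827 - 1 = -282429536482.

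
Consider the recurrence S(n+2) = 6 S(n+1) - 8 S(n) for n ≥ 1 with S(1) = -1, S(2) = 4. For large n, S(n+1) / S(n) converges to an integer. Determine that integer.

4

The characteristic equation is r^2 - 6r + 8 = 0, which factors as (r - 4)(r - 2) = 0.
So the roots are 4 and 2. Since |4| > |2| and the coefficient of 4^n is non-zero, the ratio tends to 4.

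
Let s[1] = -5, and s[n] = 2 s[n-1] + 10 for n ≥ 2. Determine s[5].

s[2] = 2·(-5) + 10 = 0
s[3] = 2·0 + 10 = 10
s[4] = 2·10 + 10 = 30
s[5] = 2·30 + 10 = 70

70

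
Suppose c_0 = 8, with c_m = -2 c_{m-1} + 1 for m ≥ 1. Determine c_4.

123

c_1 = -2·8 + 1 = -15
c_2 = -2·(-15) + 1 = 31
c_3 = -2·31 + 1 = -61
c_4 = -2·(-61) + 1 = 123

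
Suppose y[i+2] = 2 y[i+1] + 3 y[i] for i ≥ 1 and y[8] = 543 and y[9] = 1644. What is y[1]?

Rearranging, y[i-2] = (y[i] - 2 y[i-1]) / 3.
y[7] = (1644 - 2*543) / 3 = 558/3 = 186
y[6] = (543 - 2*186) / 3 = 171/3 = 57
y[5] = (186 - 2*57) / 3 = 72/3 = 24
y[4] = (57 - 2*24) / 3 = 9/3 = 3
y[3] = (24 - 2*3) / 3 = 18/3 = 6
y[2] = (3 - 2*6) / 3 = -9/3 = -3
y[1] = (6 - 2*(-3)) / 3 = 12/3 = 4

4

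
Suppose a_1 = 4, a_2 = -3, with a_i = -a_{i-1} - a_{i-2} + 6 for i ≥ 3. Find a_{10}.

4

a_3 = -(-3) - 4 + 6 = 5
a_4 = -5 - (-3) + 6 = 4
a_5 = -4 - 5 + 6 = -3
a_6 = -(-3) - 4 + 6 = 5
a_7 = -5 - (-3) + 6 = 4
a_8 = -4 - 5 + 6 = -3
a_9 = -(-3) - 4 + 6 = 5
a_{10} = -5 - (-3) + 6 = 4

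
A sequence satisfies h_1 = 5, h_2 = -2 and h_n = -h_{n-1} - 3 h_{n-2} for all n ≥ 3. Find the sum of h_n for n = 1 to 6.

h_3 = -(-2) - 3(5) = -13
h_4 = -(-13) - 3(-2) = 19
h_5 = -19 - 3(-13) = 20
h_6 = -20 - 3(19) = -77
Sum = 5 + (-2) + (-13) + 19 + 20 + (-77) = -48

-48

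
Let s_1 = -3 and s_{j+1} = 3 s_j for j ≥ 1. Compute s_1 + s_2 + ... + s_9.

s_2 = 3*(-3) = -9
s_3 = 3*(-9) = -27
s_4 = 3*(-27) = -81
s_5 = 3*(-81) = -243
s_6 = 3*(-243) = -729
s_7 = 3*(-729) = -2187
s_8 = 3*(-2187) = -6561
s_9 = 3*(-6561) = -19683
Sum = (-3) + (-9) + (-27) + (-81) + (-243) + (-729) + (-2187) + (-6561) + (-19683) = -29523

-29523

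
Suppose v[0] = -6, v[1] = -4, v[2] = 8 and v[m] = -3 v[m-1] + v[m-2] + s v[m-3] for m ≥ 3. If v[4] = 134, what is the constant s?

v[3] = -28 - 6s
v[4] = 92 + 14s
So 92 + 14s = 134, giving s = 3.

3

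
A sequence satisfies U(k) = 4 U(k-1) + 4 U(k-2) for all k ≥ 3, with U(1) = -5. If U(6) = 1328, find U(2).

7

Let U(2) = v.
U(3) = -20 + 4v
U(4) = -80 + 20v
U(5) = -400 + 96v
U(6) = -1920 + 464v
So -1920 + 464v = 1328, giving v = 7.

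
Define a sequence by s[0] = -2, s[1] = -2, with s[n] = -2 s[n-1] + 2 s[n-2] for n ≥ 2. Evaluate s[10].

s[2] = -2*(-2) + 2*(-2) = 0
s[3] = -2*0 + 2*(-2) = -4
s[4] = -2*(-4) + 2*0 = 8
s[5] = -2*8 + 2*(-4) = -24
s[6] = -2*(-24) + 2*8 = 64
s[7] = -2*64 + 2*(-24) = -176
s[8] = -2*(-176) + 2*64 = 480
s[9] = -2*480 + 2*(-176) = -1312
s[10] = -2*(-1312) + 2*480 = 3584

3584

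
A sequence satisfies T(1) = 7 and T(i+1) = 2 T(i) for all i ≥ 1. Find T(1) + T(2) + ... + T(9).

T(2) = 2·7 = 14
T(3) = 2·14 = 28
T(4) = 2·28 = 56
T(5) = 2·56 = 112
T(6) = 2·112 = 224
T(7) = 2·224 = 448
T(8) = 2·448 = 896
T(9) = 2·896 = 1792
Sum = 7 + 14 + 28 + 56 + 112 + 224 + 448 + 896 + 1792 = 3577

3577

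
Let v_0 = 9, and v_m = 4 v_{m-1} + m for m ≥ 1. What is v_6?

38682

v_1 = 4*9 + 1 = 37
v_2 = 4*37 + 2 = 150
v_3 = 4*150 + 3 = 603
v_4 = 4*603 + 4 = 2416
v_5 = 4*2416 + 5 = 9669
v_6 = 4*9669 + 6 = 38682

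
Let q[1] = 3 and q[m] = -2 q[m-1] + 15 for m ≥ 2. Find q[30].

1073741829

The fixed point is 15/(1 + 2) = 5, so q[m] - 5 = -2(q[m-1] - 5).
Hence q[m] = -2·(-2)^{m-1} + 5.
q[30] = -2·(-2)^{29} + 5 = -2·-536870912 + 5 = 1073741829.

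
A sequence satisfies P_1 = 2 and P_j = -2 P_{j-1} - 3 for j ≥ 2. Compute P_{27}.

201326591

The fixed point is -3/(1 + 2) = -1, so P_j + 1 = -2(P_{j-1} + 1).
Hence P_j = 3·(-2)^{j-1} - 1.
P_{27} = 3·(-2)^{26} - 1 = 3·67108864 - 1 = 201326591.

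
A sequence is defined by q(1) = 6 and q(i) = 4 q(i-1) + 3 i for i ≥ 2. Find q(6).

8526

q(2) = 4*6 + 6 = 30
q(3) = 4*30 + 9 = 129
q(4) = 4*129 + 12 = 528
q(5) = 4*528 + 15 = 2127
q(6) = 4*2127 + 18 = 8526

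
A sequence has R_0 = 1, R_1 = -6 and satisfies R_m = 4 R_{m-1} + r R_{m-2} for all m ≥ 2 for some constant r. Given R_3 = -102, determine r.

R_2 = -24 + r
R_3 = -96 - 2r
So -96 - 2r = -102, giving r = 3.

3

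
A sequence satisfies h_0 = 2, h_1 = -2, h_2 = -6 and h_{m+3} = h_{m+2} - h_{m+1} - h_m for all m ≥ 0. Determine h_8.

-30

h_3 = (-6) - (-2) - 2 = -6
h_4 = (-6) - (-6) - (-2) = 2
h_5 = 2 - (-6) - (-6) = 14
h_6 = 14 - 2 - (-6) = 18
h_7 = 18 - 14 - 2 = 2
h_8 = 2 - 18 - 14 = -30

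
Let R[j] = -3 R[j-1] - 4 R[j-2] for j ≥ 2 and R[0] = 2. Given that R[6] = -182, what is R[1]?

Let R[1] = y.
R[2] = -8 - 3y
R[3] = 24 + 5y
R[4] = -40 - 3y
R[5] = 24 - 11y
R[6] = 88 + 45y
So 88 + 45y = -182, giving y = -6.

-6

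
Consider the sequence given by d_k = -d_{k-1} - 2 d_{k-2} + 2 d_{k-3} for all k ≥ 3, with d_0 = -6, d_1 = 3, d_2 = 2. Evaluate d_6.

d_3 = -2 - 2(3) + 2(-6) = -20
d_4 = -(-20) - 2(2) + 2(3) = 22
d_5 = -22 - 2(-20) + 2(2) = 22
d_6 = -22 - 2(22) + 2(-20) = -106

-106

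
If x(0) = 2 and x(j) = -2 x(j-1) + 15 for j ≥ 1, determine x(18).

The fixed point is 15/(1 + 2) = 5, so x(j) - 5 = -2(x(j-1) - 5).
Hence x(j) = -3·(-2)^j + 5.
x(18) = -3·(-2)^{18} + 5 = -3·262144 + 5 = -786427.

-786427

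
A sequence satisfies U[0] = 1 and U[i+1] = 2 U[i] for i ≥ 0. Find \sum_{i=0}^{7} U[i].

255

U[1] = 2·1 = 2
U[2] = 2·2 = 4
U[3] = 2·4 = 8
U[4] = 2·8 = 16
U[5] = 2·16 = 32
U[6] = 2·32 = 64
U[7] = 2·64 = 128
Sum = 1 + 2 + 4 + 8 + 16 + 32 + 64 + 128 = 255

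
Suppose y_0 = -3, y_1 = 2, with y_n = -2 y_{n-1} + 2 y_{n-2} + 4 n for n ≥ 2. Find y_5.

116

y_2 = -2(2) + 2(-3) + 8 = -2
y_3 = -2(-2) + 2(2) + 12 = 20
y_4 = -2(20) + 2(-2) + 16 = -28
y_5 = -2(-28) + 2(20) + 20 = 116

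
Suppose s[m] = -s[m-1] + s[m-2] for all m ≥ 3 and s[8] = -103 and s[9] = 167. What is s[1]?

8

Rearranging, s[m-2] = s[m] + s[m-1].
s[7] = 167 + (-103) = 64
s[6] = -103 + 64 = -39
s[5] = 64 + (-39) = 25
s[4] = -39 + 25 = -14
s[3] = 25 + (-14) = 11
s[2] = -14 + 11 = -3
s[1] = 11 + (-3) = 8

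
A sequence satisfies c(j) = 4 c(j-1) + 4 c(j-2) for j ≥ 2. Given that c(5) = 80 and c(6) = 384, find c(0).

-1

Rearranging, c(j-2) = (c(j) - 4 c(j-1)) / 4.
c(4) = (384 - 4*80) / 4 = 64/4 = 16
c(3) = (80 - 4*16) / 4 = 16/4 = 4
c(2) = (16 - 4*4) / 4 = 0/4 = 0
c(1) = (4 - 4*0) / 4 = 4/4 = 1
c(0) = (0 - 4*1) / 4 = -4/4 = -1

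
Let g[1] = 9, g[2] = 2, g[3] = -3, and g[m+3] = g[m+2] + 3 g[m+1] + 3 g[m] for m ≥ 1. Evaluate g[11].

g[4] = (-3) + 3·2 + 3·9 = 30
g[5] = 30 + 3·(-3) + 3·2 = 27
g[6] = 27 + 3·30 + 3·(-3) = 108
g[7] = 108 + 3·27 + 3·30 = 279
g[8] = 279 + 3·108 + 3·27 = 684
g[9] = 684 + 3·279 + 3·108 = 1845
g[10] = 1845 + 3·684 + 3·279 = 4734
g[11] = 4734 + 3·1845 + 3·684 = 12321

12321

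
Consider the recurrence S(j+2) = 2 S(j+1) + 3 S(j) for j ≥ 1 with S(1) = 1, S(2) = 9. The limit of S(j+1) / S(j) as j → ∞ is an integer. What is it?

3

The characteristic equation is r^2 - 2r - 3 = 0, which factors as (r - 3)(r + 1) = 0.
So the roots are 3 and -1. Since |3| > |-1| and the coefficient of 3^j is non-zero, the ratio tends to 3.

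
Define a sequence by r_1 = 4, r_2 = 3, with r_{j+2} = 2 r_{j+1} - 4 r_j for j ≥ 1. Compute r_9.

-640

r_3 = 2·3 - 4·4 = -10
r_4 = 2·(-10) - 4·3 = -32
r_5 = 2·(-32) - 4·(-10) = -24
r_6 = 2·(-24) - 4·(-32) = 80
r_7 = 2·80 - 4·(-24) = 256
r_8 = 2·256 - 4·80 = 192
r_9 = 2·192 - 4·256 = -640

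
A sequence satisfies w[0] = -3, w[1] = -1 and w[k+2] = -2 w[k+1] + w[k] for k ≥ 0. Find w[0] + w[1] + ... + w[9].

w[2] = -2*(-1) + (-3) = -1
w[3] = -2*(-1) + (-1) = 1
w[4] = -2*1 + (-1) = -3
w[5] = -2*(-3) + 1 = 7
w[6] = -2*7 + (-3) = -17
w[7] = -2*(-17) + 7 = 41
w[8] = -2*41 + (-17) = -99
w[9] = -2*(-99) + 41 = 239
Sum = (-3) + (-1) + (-1) + 1 + (-3) + 7 + (-17) + 41 + (-99) + 239 = 164

164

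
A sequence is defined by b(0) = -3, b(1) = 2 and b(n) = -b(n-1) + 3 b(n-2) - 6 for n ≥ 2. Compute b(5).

119

b(2) = -2 + 3*(-3) - 6 = -17
b(3) = -(-17) + 3*2 - 6 = 17
b(4) = -17 + 3*(-17) - 6 = -74
b(5) = -(-74) + 3*17 - 6 = 119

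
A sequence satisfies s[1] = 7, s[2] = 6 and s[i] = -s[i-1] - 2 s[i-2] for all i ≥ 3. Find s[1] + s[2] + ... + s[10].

-143

s[3] = -6 - 2·7 = -20
s[4] = -(-20) - 2·6 = 8
s[5] = -8 - 2·(-20) = 32
s[6] = -32 - 2·8 = -48
s[7] = -(-48) - 2·32 = -16
s[8] = -(-16) - 2·(-48) = 112
s[9] = -112 - 2·(-16) = -80
s[10] = -(-80) - 2·112 = -144
Sum = 7 + 6 + (-20) + 8 + 32 + (-48) + (-16) + 112 + (-80) + (-144) = -143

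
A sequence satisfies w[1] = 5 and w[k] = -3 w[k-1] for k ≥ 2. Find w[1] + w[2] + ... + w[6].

w[2] = -3·5 = -15
w[3] = -3·(-15) = 45
w[4] = -3·45 = -135
w[5] = -3·(-135) = 405
w[6] = -3·405 = -1215
Sum = 5 + (-15) + 45 + (-135) + 405 + (-1215) = -910

-910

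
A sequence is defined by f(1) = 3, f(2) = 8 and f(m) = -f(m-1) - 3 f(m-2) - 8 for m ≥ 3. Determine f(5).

f(3) = -8 - 3*3 - 8 = -25
f(4) = -(-25) - 3*8 - 8 = -7
f(5) = -(-7) - 3*(-25) - 8 = 74

74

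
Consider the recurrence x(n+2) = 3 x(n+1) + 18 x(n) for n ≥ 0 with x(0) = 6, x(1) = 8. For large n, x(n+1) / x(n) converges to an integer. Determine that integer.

The characteristic equation is r^2 - 3r - 18 = 0, which factors as (r - 6)(r + 3) = 0.
So the roots are 6 and -3. Since |6| > |-3| and the coefficient of 6^n is non-zero, the ratio tends to 6.

6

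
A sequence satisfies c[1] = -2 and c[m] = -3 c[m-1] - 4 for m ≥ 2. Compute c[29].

-22876792454962

The fixed point is -4/(1 + 3) = -1, so c[m] + 1 = -3(c[m-1] + 1).
Hence c[m] = -1·(-3)^{m-1} - 1.
c[29] = -1·(-3)^{28} - 1 = -1·22876792454961 - 1 = -22876792454962.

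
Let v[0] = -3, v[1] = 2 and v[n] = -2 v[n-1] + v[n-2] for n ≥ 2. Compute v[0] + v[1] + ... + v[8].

-939

v[2] = -2·2 + (-3) = -7
v[3] = -2·(-7) + 2 = 16
v[4] = -2·16 + (-7) = -39
v[5] = -2·(-39) + 16 = 94
v[6] = -2·94 + (-39) = -227
v[7] = -2·(-227) + 94 = 548
v[8] = -2·548 + (-227) = -1323
Sum = (-3) + 2 + (-7) + 16 + (-39) + 94 + (-227) + 548 + (-1323) = -939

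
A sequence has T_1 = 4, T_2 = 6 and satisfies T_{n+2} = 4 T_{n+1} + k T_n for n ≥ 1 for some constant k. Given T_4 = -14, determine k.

-5

T_3 = 24 + 4k
T_4 = 96 + 22k
So 96 + 22k = -14, giving k = -5.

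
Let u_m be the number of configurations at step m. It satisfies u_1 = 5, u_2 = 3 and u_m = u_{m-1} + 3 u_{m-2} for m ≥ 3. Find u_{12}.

u_3 = 3 + 3*5 = 18
u_4 = 18 + 3*3 = 27
u_5 = 27 + 3*18 = 81
u_6 = 81 + 3*27 = 162
u_7 = 162 + 3*81 = 405
u_8 = 405 + 3*162 = 891
u_9 = 891 + 3*405 = 2106
u_{10} = 2106 + 3*891 = 4779
u_{11} = 4779 + 3*2106 = 11097
u_{12} = 11097 + 3*4779 = 25434

25434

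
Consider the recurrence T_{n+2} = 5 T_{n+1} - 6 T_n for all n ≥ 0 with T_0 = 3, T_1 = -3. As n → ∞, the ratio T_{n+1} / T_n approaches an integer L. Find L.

The characteristic equation is r^2 - 5r + 6 = 0, which factors as (r - 3)(r - 2) = 0.
So the roots are 3 and 2. Since |3| > |2| and the coefficient of 3^n is non-zero, the ratio tends to 3.

3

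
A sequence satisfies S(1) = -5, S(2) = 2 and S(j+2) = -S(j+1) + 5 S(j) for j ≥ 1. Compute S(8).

S(3) = -2 + 5*(-5) = -27
S(4) = -(-27) + 5*2 = 37
S(5) = -37 + 5*(-27) = -172
S(6) = -(-172) + 5*37 = 357
S(7) = -357 + 5*(-172) = -1217
S(8) = -(-1217) + 5*357 = 3002

3002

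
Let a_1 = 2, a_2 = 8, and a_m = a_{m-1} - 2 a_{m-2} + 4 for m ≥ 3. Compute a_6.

a_3 = 8 - 2(2) + 4 = 8
a_4 = 8 - 2(8) + 4 = -4
a_5 = (-4) - 2(8) + 4 = -16
a_6 = (-16) - 2(-4) + 4 = -4

-4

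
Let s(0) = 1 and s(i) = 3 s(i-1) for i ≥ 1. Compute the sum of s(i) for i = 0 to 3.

40

s(1) = 3*1 = 3
s(2) = 3*3 = 9
s(3) = 3*9 = 27
Sum = 1 + 3 + 9 + 27 = 40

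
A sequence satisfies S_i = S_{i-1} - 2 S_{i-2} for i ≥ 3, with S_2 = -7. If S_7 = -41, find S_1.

Let S_1 = x.
S_3 = -7 - 2x
S_4 = 7 - 2x
S_5 = 21 + 2x
S_6 = 7 + 6x
S_7 = -35 + 2x
So -35 + 2x = -41, giving x = -3.

-3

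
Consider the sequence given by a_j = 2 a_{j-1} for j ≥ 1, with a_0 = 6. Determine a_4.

96

a_1 = 2·6 = 12
a_2 = 2·12 = 24
a_3 = 2·24 = 48
a_4 = 2·48 = 96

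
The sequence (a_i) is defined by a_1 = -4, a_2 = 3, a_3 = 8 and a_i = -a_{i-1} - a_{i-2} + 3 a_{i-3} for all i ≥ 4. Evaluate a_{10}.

a_4 = -8 - 3 + 3·(-4) = -23
a_5 = -(-23) - 8 + 3·3 = 24
a_6 = -24 - (-23) + 3·8 = 23
a_7 = -23 - 24 + 3·(-23) = -116
a_8 = -(-116) - 23 + 3·24 = 165
a_9 = -165 - (-116) + 3·23 = 20
a_{10} = -20 - 165 + 3·(-116) = -533

-533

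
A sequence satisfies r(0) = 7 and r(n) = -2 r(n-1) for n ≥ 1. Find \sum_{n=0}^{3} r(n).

-35

r(1) = -2·7 = -14
r(2) = -2·(-14) = 28
r(3) = -2·28 = -56
Sum = 7 + (-14) + 28 + (-56) = -35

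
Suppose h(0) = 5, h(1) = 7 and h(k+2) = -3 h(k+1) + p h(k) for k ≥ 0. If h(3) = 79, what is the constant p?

h(2) = -21 + 5p
h(3) = 63 - 8p
So 63 - 8p = 79, giving p = -2.

-2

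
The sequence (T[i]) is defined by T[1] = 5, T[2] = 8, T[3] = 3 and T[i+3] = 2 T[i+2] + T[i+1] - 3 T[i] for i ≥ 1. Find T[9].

-466

T[4] = 2*3 + 8 - 3*5 = -1
T[5] = 2*(-1) + 3 - 3*8 = -23
T[6] = 2*(-23) + (-1) - 3*3 = -56
T[7] = 2*(-56) + (-23) - 3*(-1) = -132
T[8] = 2*(-132) + (-56) - 3*(-23) = -251
T[9] = 2*(-251) + (-132) - 3*(-56) = -466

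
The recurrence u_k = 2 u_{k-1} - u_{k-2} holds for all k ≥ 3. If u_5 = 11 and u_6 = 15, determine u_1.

-5

Rearranging, u_{k-2} = -(u_k - 2 u_{k-1}).
u_4 = -(15 - 2·11) = 7
u_3 = -(11 - 2·7) = 3
u_2 = -(7 - 2·3) = -1
u_1 = -(3 - 2·(-1)) = -5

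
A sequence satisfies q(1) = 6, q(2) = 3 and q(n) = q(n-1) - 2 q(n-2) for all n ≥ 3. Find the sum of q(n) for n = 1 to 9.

q(3) = 3 - 2*6 = -9
q(4) = (-9) - 2*3 = -15
q(5) = (-15) - 2*(-9) = 3
q(6) = 3 - 2*(-15) = 33
q(7) = 33 - 2*3 = 27
q(8) = 27 - 2*33 = -39
q(9) = (-39) - 2*27 = -93
Sum = 6 + 3 + (-9) + (-15) + 3 + 33 + 27 + (-39) + (-93) = -84

-84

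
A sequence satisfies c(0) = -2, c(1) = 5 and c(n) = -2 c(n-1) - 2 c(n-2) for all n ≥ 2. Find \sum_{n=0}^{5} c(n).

c(2) = -2·5 - 2·(-2) = -6
c(3) = -2·(-6) - 2·5 = 2
c(4) = -2·2 - 2·(-6) = 8
c(5) = -2·8 - 2·2 = -20
Sum = (-2) + 5 + (-6) + 2 + 8 + (-20) = -13

-13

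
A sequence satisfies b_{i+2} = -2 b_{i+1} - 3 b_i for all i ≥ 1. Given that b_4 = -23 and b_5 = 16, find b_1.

Rearranging, b_{i-2} = (b_i + 2 b_{i-1}) / -3.
b_3 = (16 + 2·(-23)) / -3 = -30/-3 = 10
b_2 = (-23 + 2·10) / -3 = -3/-3 = 1
b_1 = (10 + 2·1) / -3 = 12/-3 = -4

-4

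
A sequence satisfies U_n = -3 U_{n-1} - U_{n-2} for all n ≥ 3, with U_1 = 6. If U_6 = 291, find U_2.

3

Let U_2 = w.
U_3 = -6 - 3w
U_4 = 18 + 8w
U_5 = -48 - 21w
U_6 = 126 + 55w
So 126 + 55w = 291, giving w = 3.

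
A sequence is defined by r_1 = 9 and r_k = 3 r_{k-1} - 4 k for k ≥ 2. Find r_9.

26265

r_2 = 3*9 - 8 = 19
r_3 = 3*19 - 12 = 45
r_4 = 3*45 - 16 = 119
r_5 = 3*119 - 20 = 337
r_6 = 3*337 - 24 = 987
r_7 = 3*987 - 28 = 2933
r_8 = 3*2933 - 32 = 8767
r_9 = 3*8767 - 36 = 26265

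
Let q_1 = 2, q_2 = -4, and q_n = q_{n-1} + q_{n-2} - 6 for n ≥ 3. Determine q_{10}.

q_3 = (-4) + 2 - 6 = -8
q_4 = (-8) + (-4) - 6 = -18
q_5 = (-18) + (-8) - 6 = -32
q_6 = (-32) + (-18) - 6 = -56
q_7 = (-56) + (-32) - 6 = -94
q_8 = (-94) + (-56) - 6 = -156
q_9 = (-156) + (-94) - 6 = -256
q_{10} = (-256) + (-156) - 6 = -418

-418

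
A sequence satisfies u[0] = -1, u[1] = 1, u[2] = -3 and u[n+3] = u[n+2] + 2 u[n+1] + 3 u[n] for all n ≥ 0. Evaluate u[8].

u[3] = (-3) + 2·1 + 3·(-1) = -4
u[4] = (-4) + 2·(-3) + 3·1 = -7
u[5] = (-7) + 2·(-4) + 3·(-3) = -24
u[6] = (-24) + 2·(-7) + 3·(-4) = -50
u[7] = (-50) + 2·(-24) + 3·(-7) = -119
u[8] = (-119) + 2·(-50) + 3·(-24) = -291

-291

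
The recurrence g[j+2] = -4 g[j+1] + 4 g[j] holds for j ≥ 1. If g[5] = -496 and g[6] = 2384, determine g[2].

Rearranging, g[j-2] = (g[j] + 4 g[j-1]) / 4.
g[4] = (2384 + 4*(-496)) / 4 = 400/4 = 100
g[3] = (-496 + 4*100) / 4 = -96/4 = -24
g[2] = (100 + 4*(-24)) / 4 = 4/4 = 1

1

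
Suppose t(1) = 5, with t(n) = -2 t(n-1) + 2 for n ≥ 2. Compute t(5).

t(2) = -2·5 + 2 = -8
t(3) = -2·(-8) + 2 = 18
t(4) = -2·18 + 2 = -34
t(5) = -2·(-34) + 2 = 70

70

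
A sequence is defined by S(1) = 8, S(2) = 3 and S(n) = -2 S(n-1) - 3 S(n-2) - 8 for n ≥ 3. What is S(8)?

S(3) = -2·3 - 3·8 - 8 = -38
S(4) = -2·(-38) - 3·3 - 8 = 59
S(5) = -2·59 - 3·(-38) - 8 = -12
S(6) = -2·(-12) - 3·59 - 8 = -161
S(7) = -2·(-161) - 3·(-12) - 8 = 350
S(8) = -2·350 - 3·(-161) - 8 = -225

-225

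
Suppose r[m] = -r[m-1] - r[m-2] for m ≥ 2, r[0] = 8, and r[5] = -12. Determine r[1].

Let r[1] = v.
r[2] = -8 - v
r[3] = 8
r[4] = v
r[5] = -8 - v
So -8 - v = -12, giving v = 4.

4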